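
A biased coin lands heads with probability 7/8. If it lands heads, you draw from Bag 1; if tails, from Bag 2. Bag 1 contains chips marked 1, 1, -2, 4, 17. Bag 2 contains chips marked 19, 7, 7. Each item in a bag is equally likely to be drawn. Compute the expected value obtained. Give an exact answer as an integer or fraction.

E[X | Bag 1] = (1 + 1 − 2 + 4 + 17)/5 = 21/5
E[X | Bag 2] = (19 + 7 + 7)/3 = 11
E[X] = (7/8)·21/5 + (1/8)·11 = 101/20

101/20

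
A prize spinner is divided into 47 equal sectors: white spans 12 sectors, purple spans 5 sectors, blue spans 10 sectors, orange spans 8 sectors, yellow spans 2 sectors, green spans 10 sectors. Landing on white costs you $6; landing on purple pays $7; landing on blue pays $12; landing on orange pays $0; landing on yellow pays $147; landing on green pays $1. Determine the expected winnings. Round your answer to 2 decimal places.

E[payout] = (12/47)·(-6) + (5/47)·7 + (10/47)·12 + (8/47)·0 + (2/47)·147 + (10/47)·1 = 387/47
≈ $8.23

$8.23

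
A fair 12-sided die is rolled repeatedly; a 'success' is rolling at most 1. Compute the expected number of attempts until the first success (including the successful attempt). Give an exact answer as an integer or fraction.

12

For a geometric distribution, E[trials] = 1/p = 1/(1/12) = 12.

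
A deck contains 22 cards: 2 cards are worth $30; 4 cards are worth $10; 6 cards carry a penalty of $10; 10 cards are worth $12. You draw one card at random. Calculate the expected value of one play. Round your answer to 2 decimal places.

$7.27

E[payout] = (2/22)·30 + (4/22)·10 + (6/22)·(-10) + (10/22)·12 = 80/11
≈ $7.27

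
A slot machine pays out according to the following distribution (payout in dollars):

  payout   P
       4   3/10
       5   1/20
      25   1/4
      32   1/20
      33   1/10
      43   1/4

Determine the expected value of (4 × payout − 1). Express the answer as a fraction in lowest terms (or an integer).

462/5

E[4x-1] = (3/10)·15 + (1/20)·19 + (1/4)·99 + (1/20)·127 + (1/10)·131 + (1/4)·171
     = 462/5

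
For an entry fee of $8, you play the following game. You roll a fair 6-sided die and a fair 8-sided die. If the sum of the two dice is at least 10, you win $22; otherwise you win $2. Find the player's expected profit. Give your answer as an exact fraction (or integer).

1/4 dollars

E[payout] = (11/16)·2 + (5/16)·22 = 33/4
Expected profit = 33/4 − 8 = 1/4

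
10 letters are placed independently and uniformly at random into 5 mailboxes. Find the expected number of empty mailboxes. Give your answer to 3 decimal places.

Let Xⱼ=1 if mailbox j is empty. P(Xⱼ=1) = ((5-1)/5)^10 = 1048576/9765625.
By linearity, E[#empty] = 5·1048576/9765625 = 1048576/1953125.
≈ 0.537

0.537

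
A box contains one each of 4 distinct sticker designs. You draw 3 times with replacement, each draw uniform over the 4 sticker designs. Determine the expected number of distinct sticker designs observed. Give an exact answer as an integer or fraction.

37/16

Let Xⱼ=1 if type j appears at least once. P(Xⱼ=1) = 1 − ((4−1)/4)^3 = 37/64.
E[#distinct] = 4·37/64 = 37/16.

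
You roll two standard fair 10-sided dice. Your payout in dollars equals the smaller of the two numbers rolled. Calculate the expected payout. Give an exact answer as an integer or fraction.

77/20 dollars

Distribution of the smaller of the two numbers rolled: 1 w.p. 19/100, 2 w.p. 17/100, 3 w.p. 3/20, 4 w.p. 13/100, 5 w.p. 11/100, 6 w.p. 9/100, …
E[payout] = (19/100)·1 + (17/100)·2 + (3/20)·3 + (13/100)·4 + (11/100)·5 + (9/100)·6 + (7/100)·7 + (1/20)·8 + (3/100)·9 + (1/100)·10 = 77/20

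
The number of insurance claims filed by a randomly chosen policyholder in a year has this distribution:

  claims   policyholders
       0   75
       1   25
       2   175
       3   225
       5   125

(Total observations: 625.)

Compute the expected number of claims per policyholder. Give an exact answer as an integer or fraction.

67/25

Total = 625, so P(claims=0) = 75/625, etc.
E[X] = (3/25)·0 + (1/25)·1 + (7/25)·2 + (9/25)·3 + (1/5)·5
     = 67/25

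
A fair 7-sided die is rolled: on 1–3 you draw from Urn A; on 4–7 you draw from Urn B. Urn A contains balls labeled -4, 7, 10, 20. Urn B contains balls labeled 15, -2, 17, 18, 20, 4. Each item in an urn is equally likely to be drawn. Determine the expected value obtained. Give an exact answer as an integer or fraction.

E[X | Urn A] = (-4 + 7 + 10 + 20)/4 = 33/4
E[X | Urn B] = (15 − 2 + 17 + 18 + 20 + 4)/6 = 12
E[X] = (3/7)·33/4 + (4/7)·12 = 291/28

291/28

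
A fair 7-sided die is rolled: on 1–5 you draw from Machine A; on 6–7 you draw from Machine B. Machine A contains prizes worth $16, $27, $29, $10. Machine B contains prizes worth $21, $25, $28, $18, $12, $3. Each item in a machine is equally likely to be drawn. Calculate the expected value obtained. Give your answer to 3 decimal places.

$19.738

E[X | Machine A] = (16 + 27 + 29 + 10)/4 = 41/2
E[X | Machine B] = (21 + 25 + 28 + 18 + 12 + 3)/6 = 107/6
E[X] = (5/7)·41/2 + (2/7)·107/6 = 829/42 ≈ 19.738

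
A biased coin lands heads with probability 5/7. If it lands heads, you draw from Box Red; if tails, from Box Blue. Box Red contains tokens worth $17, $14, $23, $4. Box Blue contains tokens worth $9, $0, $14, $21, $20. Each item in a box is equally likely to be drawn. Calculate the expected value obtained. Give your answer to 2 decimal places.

E[X | Box Red] = (17 + 14 + 23 + 4)/4 = 29/2
E[X | Box Blue] = (9 + 0 + 14 + 21 + 20)/5 = 64/5
E[X] = (5/7)·29/2 + (2/7)·64/5 = 981/70 ≈ 14.01

$14.01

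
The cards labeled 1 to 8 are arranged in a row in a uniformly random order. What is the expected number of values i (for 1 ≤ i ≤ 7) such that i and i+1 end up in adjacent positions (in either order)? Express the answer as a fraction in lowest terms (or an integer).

For each i ∈ {1,…,7}, let Xᵢ = 1 if i and i+1 are adjacent. P(Xᵢ=1) = 2·(8−1)!/8! = 2/8.
By linearity, E[ΣXᵢ] = (7)·(2/8) = 7/4.

7/4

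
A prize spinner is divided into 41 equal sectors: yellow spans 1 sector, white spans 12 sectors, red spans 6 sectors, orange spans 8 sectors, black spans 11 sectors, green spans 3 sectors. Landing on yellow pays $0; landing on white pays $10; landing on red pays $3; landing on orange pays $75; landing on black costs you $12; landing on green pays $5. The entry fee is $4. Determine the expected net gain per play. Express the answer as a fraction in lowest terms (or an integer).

457/41 dollars

E[payout] = (1/41)·0 + (12/41)·10 + (6/41)·3 + (8/41)·75 + (11/41)·(-12) + (3/41)·5 = 621/41
Expected profit = 621/41 − 4 = 457/41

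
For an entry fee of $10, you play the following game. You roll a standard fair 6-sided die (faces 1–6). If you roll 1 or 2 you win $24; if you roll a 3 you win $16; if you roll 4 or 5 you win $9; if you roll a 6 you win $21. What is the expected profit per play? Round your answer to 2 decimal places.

$7.17

E[payout] = (1/3)·9 + (1/6)·16 + (1/6)·21 + (1/3)·24 = 103/6
Expected profit = 103/6 − 10 = 43/6 ≈ $7.17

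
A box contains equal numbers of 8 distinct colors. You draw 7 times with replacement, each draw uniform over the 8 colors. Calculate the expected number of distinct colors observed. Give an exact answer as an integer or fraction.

Let Xⱼ=1 if type j appears at least once. P(Xⱼ=1) = 1 − ((8−1)/8)^7 = 1273609/2097152.
E[#distinct] = 8·1273609/2097152 = 1273609/262144.

1273609/262144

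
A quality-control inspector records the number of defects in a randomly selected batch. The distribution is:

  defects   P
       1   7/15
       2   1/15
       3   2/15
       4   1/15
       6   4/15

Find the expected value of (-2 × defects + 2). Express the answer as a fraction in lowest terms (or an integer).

E[-2x+2] = (7/15)·0 + (1/15)·(-2) + (2/15)·(-4) + (1/15)·(-6) + (4/15)·(-10)
     = -56/15

-56/15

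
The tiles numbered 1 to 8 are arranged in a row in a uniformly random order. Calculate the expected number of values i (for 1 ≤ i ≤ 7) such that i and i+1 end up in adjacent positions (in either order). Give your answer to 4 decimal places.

For each i ∈ {1,…,7}, let Xᵢ = 1 if i and i+1 are adjacent. P(Xᵢ=1) = 2·(8−1)!/8! = 2/8.
By linearity, E[ΣXᵢ] = (7)·(2/8) = 7/4.
≈ 1.7500

1.7500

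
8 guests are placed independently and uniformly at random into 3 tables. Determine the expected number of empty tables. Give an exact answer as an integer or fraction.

256/2187

Let Xⱼ=1 if table j is empty. P(Xⱼ=1) = ((3-1)/3)^8 = 256/6561.
By linearity, E[#empty] = 3·256/6561 = 256/2187.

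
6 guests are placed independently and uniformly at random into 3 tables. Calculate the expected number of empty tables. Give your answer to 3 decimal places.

Let Xⱼ=1 if table j is empty. P(Xⱼ=1) = ((3-1)/3)^6 = 64/729.
By linearity, E[#empty] = 3·64/729 = 64/243.
≈ 0.263

0.263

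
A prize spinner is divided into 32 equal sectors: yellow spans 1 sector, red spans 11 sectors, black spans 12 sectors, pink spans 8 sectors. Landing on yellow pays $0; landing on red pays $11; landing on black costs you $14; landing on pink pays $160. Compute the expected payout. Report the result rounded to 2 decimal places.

$38.53

E[payout] = (1/32)·0 + (11/32)·11 + (12/32)·(-14) + (8/32)·160 = 1233/32
≈ $38.53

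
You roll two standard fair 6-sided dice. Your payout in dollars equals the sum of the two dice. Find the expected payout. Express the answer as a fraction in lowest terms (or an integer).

Distribution of the sum of the two dice: 2 w.p. 1/36, 3 w.p. 1/18, 4 w.p. 1/12, 5 w.p. 1/9, 6 w.p. 5/36, 7 w.p. 1/6, …
E[payout] = (1/36)·2 + (1/18)·3 + (1/12)·4 + (1/9)·5 + (5/36)·6 + (1/6)·7 + (5/36)·8 + (1/9)·9 + (1/12)·10 + (1/18)·11 + (1/36)·12 = 7

$7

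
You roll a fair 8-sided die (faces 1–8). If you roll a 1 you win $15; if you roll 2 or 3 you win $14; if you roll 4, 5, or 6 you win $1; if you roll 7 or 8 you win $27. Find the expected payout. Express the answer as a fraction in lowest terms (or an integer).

25/2 dollars

E[payout] = (3/8)·1 + (1/4)·14 + (1/8)·15 + (1/4)·27 = 25/2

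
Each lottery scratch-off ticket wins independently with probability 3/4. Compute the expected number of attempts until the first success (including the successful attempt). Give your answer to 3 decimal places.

1.333

For a geometric distribution, E[trials] = 1/p = 1/(3/4) = 4/3.
≈ 1.333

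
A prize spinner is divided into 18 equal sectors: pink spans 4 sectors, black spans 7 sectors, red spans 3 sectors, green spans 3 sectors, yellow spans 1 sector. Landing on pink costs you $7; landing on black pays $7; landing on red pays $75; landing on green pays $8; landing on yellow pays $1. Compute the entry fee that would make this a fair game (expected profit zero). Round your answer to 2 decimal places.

$15.06

E[payout] = (4/18)·(-7) + (7/18)·7 + (3/18)·75 + (3/18)·8 + (1/18)·1 = 271/18
Fair fee = E[payout] = 271/18 ≈ $15.06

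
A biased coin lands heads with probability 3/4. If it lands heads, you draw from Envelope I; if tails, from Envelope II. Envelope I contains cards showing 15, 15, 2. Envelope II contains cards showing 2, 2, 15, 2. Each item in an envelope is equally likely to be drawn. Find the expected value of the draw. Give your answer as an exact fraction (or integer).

E[X | Envelope I] = (15 + 15 + 2)/3 = 32/3
E[X | Envelope II] = (2 + 2 + 15 + 2)/4 = 21/4
E[X] = (3/4)·32/3 + (1/4)·21/4 = 149/16

149/16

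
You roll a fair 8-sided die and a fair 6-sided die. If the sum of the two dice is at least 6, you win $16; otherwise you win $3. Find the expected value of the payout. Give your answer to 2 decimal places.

E[payout] = (5/24)·3 + (19/24)·16 = 319/24
≈ $13.29

$13.29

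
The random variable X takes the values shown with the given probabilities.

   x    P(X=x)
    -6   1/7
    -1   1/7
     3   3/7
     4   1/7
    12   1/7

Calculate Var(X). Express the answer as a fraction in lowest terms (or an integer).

E[X] = (1/7)·(-6) + (1/7)·(-1) + (3/7)·3 + (1/7)·4 + (1/7)·12 = 18/7
E[X²] = (1/7)·36 + (1/7)·1 + (3/7)·9 + (1/7)·16 + (1/7)·144 = 32
Var(X) = 32 − (18/7)² = 1244/49

1244/49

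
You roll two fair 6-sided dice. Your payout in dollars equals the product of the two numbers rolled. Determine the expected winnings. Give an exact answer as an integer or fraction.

49/4 dollars

Distribution of the product of the two numbers rolled: 1 w.p. 1/36, 2 w.p. 1/18, 3 w.p. 1/18, 4 w.p. 1/12, 5 w.p. 1/18, 6 w.p. 1/9, …
E[payout] = (1/36)·1 + (1/18)·2 + (1/18)·3 + (1/12)·4 + (1/18)·5 + (1/9)·6 + (1/18)·8 + (1/36)·9 + (1/18)·10 + (1/9)·12 + (1/18)·15 + (1/36)·16 + (1/18)·18 + (1/18)·20 + (1/18)·24 + (1/36)·25 + (1/18)·30 + (1/36)·36 = 49/4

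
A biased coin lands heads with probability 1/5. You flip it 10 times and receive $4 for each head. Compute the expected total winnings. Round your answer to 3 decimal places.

$8.000

E[#heads] = 10·1/5 = 2 (linearity over flips).
E[winnings] = 4·2 = 8.
≈ 8.000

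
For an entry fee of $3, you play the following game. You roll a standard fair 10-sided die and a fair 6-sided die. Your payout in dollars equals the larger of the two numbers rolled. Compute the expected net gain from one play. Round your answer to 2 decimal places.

$3.08

Distribution of the larger of the two numbers rolled: 1 w.p. 1/60, 2 w.p. 1/20, 3 w.p. 1/12, 4 w.p. 7/60, 5 w.p. 3/20, 6 w.p. 11/60, …
E[payout] = (1/60)·1 + (1/20)·2 + (1/12)·3 + (7/60)·4 + (3/20)·5 + (11/60)·6 + (1/10)·7 + (1/10)·8 + (1/10)·9 + (1/10)·10 = 73/12
Expected profit = 73/12 − 3 = 37/12 ≈ $3.08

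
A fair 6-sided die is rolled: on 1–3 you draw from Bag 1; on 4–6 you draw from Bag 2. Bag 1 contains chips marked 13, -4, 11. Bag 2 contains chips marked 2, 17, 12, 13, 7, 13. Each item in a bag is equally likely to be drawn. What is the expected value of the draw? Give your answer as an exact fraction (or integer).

E[X | Bag 1] = (13 − 4 + 11)/3 = 20/3
E[X | Bag 2] = (2 + 17 + 12 + 13 + 7 + 13)/6 = 32/3
E[X] = (1/2)·20/3 + (1/2)·32/3 = 26/3

26/3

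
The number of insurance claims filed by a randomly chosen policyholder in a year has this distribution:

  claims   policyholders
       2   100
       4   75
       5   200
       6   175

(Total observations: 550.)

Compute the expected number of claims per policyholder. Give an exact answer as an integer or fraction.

Total = 550, so P(claims=2) = 100/550, etc.
E[X] = (2/11)·2 + (3/22)·4 + (4/11)·5 + (7/22)·6
     = 51/11

51/11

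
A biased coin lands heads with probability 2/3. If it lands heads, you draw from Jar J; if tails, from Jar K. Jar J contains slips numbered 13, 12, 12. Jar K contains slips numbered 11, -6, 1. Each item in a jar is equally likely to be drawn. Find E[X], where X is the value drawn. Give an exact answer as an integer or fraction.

E[X | Jar J] = (13 + 12 + 12)/3 = 37/3
E[X | Jar K] = (11 − 6 + 1)/3 = 2
E[X] = (2/3)·37/3 + (1/3)·2 = 80/9

80/9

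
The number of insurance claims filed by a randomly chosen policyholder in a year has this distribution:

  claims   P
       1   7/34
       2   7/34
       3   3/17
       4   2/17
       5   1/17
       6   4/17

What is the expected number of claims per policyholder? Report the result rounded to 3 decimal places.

3.324

E[X] = (7/34)·1 + (7/34)·2 + (3/17)·3 + (2/17)·4 + (1/17)·5 + (4/17)·6
     = 113/34 ≈ 3.324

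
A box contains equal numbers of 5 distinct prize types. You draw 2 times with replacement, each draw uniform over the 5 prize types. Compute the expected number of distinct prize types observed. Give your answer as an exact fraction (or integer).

9/5

Let Xⱼ=1 if type j appears at least once. P(Xⱼ=1) = 1 − ((5−1)/5)^2 = 9/25.
E[#distinct] = 5·9/25 = 9/5.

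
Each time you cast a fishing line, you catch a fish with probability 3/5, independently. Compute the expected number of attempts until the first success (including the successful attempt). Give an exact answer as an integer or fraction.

For a geometric distribution, E[trials] = 1/p = 1/(3/5) = 5/3.

5/3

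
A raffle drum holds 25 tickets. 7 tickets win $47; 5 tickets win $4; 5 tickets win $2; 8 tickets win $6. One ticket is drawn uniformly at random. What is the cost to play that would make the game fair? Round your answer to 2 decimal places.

$16.28

E[payout] = (7/25)·47 + (5/25)·4 + (5/25)·2 + (8/25)·6 = 407/25
Fair fee = E[payout] = 407/25 ≈ $16.28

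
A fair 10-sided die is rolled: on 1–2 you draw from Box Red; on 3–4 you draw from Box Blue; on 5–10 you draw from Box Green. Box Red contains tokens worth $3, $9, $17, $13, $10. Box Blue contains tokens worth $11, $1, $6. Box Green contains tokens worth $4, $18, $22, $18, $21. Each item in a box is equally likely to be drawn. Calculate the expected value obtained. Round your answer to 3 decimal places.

$13.240

E[X | Box Red] = (3 + 9 + 17 + 13 + 10)/5 = 52/5
E[X | Box Blue] = (11 + 1 + 6)/3 = 6
E[X | Box Green] = (4 + 18 + 22 + 18 + 21)/5 = 83/5
E[X] = (1/5)·52/5 + (1/5)·6 + (3/5)·83/5 = 331/25 ≈ 13.240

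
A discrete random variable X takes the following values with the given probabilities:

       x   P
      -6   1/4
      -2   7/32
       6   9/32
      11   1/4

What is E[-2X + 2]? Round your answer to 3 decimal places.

E[-2x+2] = (1/4)·14 + (7/32)·6 + (9/32)·(-10) + (1/4)·(-20)
     = -3 ≈ -3.000

-3.000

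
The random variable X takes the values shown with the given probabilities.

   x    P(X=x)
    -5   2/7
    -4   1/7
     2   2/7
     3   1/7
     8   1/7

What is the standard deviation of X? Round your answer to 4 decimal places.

4.5803

E[X] = 1/7, E[X²] = 21
Var(X) = E[X²] − (E[X])² = 21 − 1/49 = 1028/49
SD(X) = √(1028/49) ≈ 4.5803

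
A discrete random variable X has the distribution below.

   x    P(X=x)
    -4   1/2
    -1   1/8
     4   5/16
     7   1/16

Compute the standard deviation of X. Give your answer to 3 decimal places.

4.000

E[X] = -7/16, E[X²] = 259/16
Var(X) = E[X²] − (E[X])² = 259/16 − 49/256 = 4095/256
SD(X) = √(4095/256) ≈ 4.000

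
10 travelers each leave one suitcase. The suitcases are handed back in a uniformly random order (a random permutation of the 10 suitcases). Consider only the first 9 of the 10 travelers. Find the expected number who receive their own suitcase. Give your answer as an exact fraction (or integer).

9/10

Let Xᵢ = 1 if person i gets their own suitcase. For each i, P(Xᵢ=1) = 1/10.
By linearity of expectation, E[X₁+…+X_9] = 9·(1/10) = 9/10.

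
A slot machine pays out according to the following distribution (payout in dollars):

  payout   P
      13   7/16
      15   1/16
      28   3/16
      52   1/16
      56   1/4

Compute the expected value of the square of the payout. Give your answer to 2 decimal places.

1188.00

E[X²] = (7/16)·169 + (1/16)·225 + (3/16)·784 + (1/16)·2704 + (1/4)·3136
     = 1188 ≈ 1188.00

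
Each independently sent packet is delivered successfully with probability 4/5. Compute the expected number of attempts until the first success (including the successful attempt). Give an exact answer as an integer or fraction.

For a geometric distribution, E[trials] = 1/p = 1/(4/5) = 5/4.

5/4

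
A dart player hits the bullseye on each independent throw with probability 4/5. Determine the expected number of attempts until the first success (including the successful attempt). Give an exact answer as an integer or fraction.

For a geometric distribution, E[trials] = 1/p = 1/(4/5) = 5/4.

5/4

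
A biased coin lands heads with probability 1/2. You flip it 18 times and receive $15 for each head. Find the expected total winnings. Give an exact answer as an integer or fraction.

$135

E[#heads] = 18·1/2 = 9 (linearity over flips).
E[winnings] = 15·9 = 135.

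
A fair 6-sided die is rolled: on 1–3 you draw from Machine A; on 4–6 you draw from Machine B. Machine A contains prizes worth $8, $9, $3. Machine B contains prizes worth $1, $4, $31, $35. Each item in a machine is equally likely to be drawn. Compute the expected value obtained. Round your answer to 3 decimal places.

$12.208

E[X | Machine A] = (8 + 9 + 3)/3 = 20/3
E[X | Machine B] = (1 + 4 + 31 + 35)/4 = 71/4
E[X] = (1/2)·20/3 + (1/2)·71/4 = 293/24 ≈ 12.208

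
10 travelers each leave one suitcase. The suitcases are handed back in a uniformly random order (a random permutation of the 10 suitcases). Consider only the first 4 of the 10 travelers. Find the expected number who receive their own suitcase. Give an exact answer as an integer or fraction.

Let Xᵢ = 1 if person i gets their own suitcase. For each i, P(Xᵢ=1) = 1/10.
By linearity of expectation, E[X₁+…+X_4] = 4·(1/10) = 2/5.

2/5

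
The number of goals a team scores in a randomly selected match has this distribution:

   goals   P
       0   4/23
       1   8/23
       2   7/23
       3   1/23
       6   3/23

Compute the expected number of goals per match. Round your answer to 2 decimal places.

E[X] = (4/23)·0 + (8/23)·1 + (7/23)·2 + (1/23)·3 + (3/23)·6
     = 43/23 ≈ 1.87

1.87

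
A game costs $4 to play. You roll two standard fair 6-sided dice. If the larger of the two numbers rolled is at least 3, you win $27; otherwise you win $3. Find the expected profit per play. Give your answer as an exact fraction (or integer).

61/3 dollars

E[payout] = (1/9)·3 + (8/9)·27 = 73/3
Expected profit = 73/3 − 4 = 61/3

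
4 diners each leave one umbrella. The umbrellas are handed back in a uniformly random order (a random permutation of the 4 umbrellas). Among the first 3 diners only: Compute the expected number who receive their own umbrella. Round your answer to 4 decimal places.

0.7500

Let Xᵢ = 1 if person i gets their own umbrella. For each i, P(Xᵢ=1) = 1/4.
By linearity of expectation, E[X₁+…+X_3] = 3·(1/4) = 3/4.
≈ 0.7500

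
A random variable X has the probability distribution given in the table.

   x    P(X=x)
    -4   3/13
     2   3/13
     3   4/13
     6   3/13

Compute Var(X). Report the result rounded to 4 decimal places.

12.2840

E[X] = (3/13)·(-4) + (3/13)·2 + (4/13)·3 + (3/13)·6 = 24/13
E[X²] = (3/13)·16 + (3/13)·4 + (4/13)·9 + (3/13)·36 = 204/13
Var(X) = 204/13 − (24/13)² = 2076/169 ≈ 12.2840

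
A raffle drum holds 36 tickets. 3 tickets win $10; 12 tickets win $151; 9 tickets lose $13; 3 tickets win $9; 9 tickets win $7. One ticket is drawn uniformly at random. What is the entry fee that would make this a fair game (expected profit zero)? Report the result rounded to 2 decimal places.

E[payout] = (3/36)·10 + (12/36)·151 + (9/36)·(-13) + (3/36)·9 + (9/36)·7 = 605/12
Fair fee = E[payout] = 605/12 ≈ $50.42

$50.42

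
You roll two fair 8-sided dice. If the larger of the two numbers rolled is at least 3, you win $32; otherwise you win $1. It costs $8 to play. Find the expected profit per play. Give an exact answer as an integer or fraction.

E[payout] = (1/16)·1 + (15/16)·32 = 481/16
Expected profit = 481/16 − 8 = 353/16

353/16 dollars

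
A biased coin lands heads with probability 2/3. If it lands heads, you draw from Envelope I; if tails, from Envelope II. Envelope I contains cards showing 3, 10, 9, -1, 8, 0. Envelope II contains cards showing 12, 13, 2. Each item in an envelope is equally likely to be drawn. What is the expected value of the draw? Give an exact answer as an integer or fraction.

E[X | Envelope I] = (3 + 10 + 9 − 1 + 8 + 0)/6 = 29/6
E[X | Envelope II] = (12 + 13 + 2)/3 = 9
E[X] = (2/3)·29/6 + (1/3)·9 = 56/9

56/9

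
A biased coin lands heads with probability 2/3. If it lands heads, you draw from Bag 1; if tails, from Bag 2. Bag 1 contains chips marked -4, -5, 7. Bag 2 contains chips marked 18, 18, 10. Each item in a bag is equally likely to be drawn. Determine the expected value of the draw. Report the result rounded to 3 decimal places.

4.667

E[X | Bag 1] = (-4 − 5 + 7)/3 = -2/3
E[X | Bag 2] = (18 + 18 + 10)/3 = 46/3
E[X] = (2/3)·(-2/3) + (1/3)·46/3 = 14/3 ≈ 4.667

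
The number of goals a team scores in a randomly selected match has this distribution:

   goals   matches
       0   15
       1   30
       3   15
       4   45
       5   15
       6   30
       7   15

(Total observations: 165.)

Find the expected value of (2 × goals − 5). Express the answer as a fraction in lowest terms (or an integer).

27/11

Total = 165, so P(goals=0) = 15/165, etc.
E[2x-5] = (1/11)·(-5) + (2/11)·(-3) + (1/11)·1 + (3/11)·3 + (1/11)·5 + (2/11)·7 + (1/11)·9
     = 27/11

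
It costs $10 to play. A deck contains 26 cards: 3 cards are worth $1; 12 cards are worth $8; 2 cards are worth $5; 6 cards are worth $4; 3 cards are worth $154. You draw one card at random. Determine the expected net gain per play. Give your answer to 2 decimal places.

$12.88

E[payout] = (3/26)·1 + (12/26)·8 + (2/26)·5 + (6/26)·4 + (3/26)·154 = 595/26
Expected profit = 595/26 − 10 = 335/26 ≈ $12.88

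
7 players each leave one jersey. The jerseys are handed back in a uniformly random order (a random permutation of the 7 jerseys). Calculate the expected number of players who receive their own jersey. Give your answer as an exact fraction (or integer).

Let Xᵢ = 1 if person i gets their own jersey. For each i, P(Xᵢ=1) = 1/7.
By linearity of expectation, E[X₁+…+X_7] = 7·(1/7) = 1.

1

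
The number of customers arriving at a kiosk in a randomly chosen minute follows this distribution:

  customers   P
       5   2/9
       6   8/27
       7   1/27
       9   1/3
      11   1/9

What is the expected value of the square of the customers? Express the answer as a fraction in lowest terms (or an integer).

1579/27

E[X²] = (2/9)·25 + (8/27)·36 + (1/27)·49 + (1/3)·81 + (1/9)·121
     = 1579/27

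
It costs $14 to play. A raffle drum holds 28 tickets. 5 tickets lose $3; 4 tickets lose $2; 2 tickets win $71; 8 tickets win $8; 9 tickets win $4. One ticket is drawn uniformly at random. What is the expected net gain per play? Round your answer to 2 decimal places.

E[payout] = (5/28)·(-3) + (4/28)·(-2) + (2/28)·71 + (8/28)·8 + (9/28)·4 = 219/28
Expected profit = 219/28 − 14 = -173/28 ≈ -$6.18

-$6.18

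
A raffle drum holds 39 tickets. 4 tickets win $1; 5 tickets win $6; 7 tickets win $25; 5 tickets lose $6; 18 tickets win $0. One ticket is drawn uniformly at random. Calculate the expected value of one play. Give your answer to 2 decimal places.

E[payout] = (4/39)·1 + (5/39)·6 + (7/39)·25 + (5/39)·(-6) + (18/39)·0 = 179/39
≈ $4.59

$4.59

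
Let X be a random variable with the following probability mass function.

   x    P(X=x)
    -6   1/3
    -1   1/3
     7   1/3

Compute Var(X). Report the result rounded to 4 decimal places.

28.6667

E[X] = (1/3)·(-6) + (1/3)·(-1) + (1/3)·7 = 0
E[X²] = (1/3)·36 + (1/3)·1 + (1/3)·49 = 86/3
Var(X) = 86/3 − (0)² = 86/3 ≈ 28.6667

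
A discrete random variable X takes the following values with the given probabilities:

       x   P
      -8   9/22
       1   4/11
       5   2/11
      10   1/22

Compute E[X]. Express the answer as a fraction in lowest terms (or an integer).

-17/11

E[X] = (9/22)·(-8) + (4/11)·1 + (2/11)·5 + (1/22)·10
     = -17/11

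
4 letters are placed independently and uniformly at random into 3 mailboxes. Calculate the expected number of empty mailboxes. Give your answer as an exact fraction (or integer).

16/27

Let Xⱼ=1 if mailbox j is empty. P(Xⱼ=1) = ((3-1)/3)^4 = 16/81.
By linearity, E[#empty] = 3·16/81 = 16/27.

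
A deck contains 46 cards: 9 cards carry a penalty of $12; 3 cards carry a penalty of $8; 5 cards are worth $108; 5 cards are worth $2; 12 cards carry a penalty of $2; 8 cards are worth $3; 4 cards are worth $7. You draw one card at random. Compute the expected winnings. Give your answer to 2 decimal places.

E[payout] = (9/46)·(-12) + (3/46)·(-8) + (5/46)·108 + (5/46)·2 + (12/46)·(-2) + (8/46)·3 + (4/46)·7 = 223/23
≈ $9.70

$9.70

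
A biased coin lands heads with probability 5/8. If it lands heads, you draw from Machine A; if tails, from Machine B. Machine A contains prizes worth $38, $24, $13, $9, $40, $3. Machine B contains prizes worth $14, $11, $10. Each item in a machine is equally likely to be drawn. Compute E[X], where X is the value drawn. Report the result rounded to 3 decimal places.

E[X | Machine A] = (38 + 24 + 13 + 9 + 40 + 3)/6 = 127/6
E[X | Machine B] = (14 + 11 + 10)/3 = 35/3
E[X] = (5/8)·127/6 + (3/8)·35/3 = 845/48 ≈ 17.604

$17.604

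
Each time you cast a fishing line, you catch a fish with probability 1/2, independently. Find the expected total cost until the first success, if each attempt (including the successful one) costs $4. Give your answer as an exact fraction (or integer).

$8

E[#attempts] = 1/p = 2; E[cost] = 4·2 = 8.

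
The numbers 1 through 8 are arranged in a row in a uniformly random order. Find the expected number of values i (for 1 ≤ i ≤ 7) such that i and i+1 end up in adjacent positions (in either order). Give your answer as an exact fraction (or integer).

7/4

For each i ∈ {1,…,7}, let Xᵢ = 1 if i and i+1 are adjacent. P(Xᵢ=1) = 2·(8−1)!/8! = 2/8.
By linearity, E[ΣXᵢ] = (7)·(2/8) = 7/4.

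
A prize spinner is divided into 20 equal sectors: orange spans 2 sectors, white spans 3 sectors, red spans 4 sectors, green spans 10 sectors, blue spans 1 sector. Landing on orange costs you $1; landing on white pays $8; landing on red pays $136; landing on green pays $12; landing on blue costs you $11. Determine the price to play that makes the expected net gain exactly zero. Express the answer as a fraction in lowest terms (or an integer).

E[payout] = (2/20)·(-1) + (3/20)·8 + (4/20)·136 + (10/20)·12 + (1/20)·(-11) = 135/4
Fair fee = E[payout] = 135/4

135/4 dollars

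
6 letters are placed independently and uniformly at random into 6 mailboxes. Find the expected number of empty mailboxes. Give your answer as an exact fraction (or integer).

Let Xⱼ=1 if mailbox j is empty. P(Xⱼ=1) = ((6-1)/6)^6 = 15625/46656.
By linearity, E[#empty] = 6·15625/46656 = 15625/7776.

15625/7776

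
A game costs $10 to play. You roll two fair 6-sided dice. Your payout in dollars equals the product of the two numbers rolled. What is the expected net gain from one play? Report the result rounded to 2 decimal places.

$2.25

Distribution of the product of the two numbers rolled: 1 w.p. 1/36, 2 w.p. 1/18, 3 w.p. 1/18, 4 w.p. 1/12, 5 w.p. 1/18, 6 w.p. 1/9, …
E[payout] = (1/36)·1 + (1/18)·2 + (1/18)·3 + (1/12)·4 + (1/18)·5 + (1/9)·6 + (1/18)·8 + (1/36)·9 + (1/18)·10 + (1/9)·12 + (1/18)·15 + (1/36)·16 + (1/18)·18 + (1/18)·20 + (1/18)·24 + (1/36)·25 + (1/18)·30 + (1/36)·36 = 49/4
Expected profit = 49/4 − 10 = 9/4 ≈ $2.25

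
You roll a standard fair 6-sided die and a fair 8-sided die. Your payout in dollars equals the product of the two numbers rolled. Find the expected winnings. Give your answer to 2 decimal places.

Distribution of the product of the two numbers rolled: 1 w.p. 1/48, 2 w.p. 1/24, 3 w.p. 1/24, 4 w.p. 1/16, 5 w.p. 1/24, 6 w.p. 1/12, …
E[payout] = (1/48)·1 + (1/24)·2 + (1/24)·3 + (1/16)·4 + (1/24)·5 + (1/12)·6 + (1/48)·7 + (1/16)·8 + (1/48)·9 + (1/24)·10 + (1/12)·12 + (1/48)·14 + (1/24)·15 + (1/24)·16 + (1/24)·18 + (1/24)·20 + (1/48)·21 + (1/16)·24 + (1/48)·25 + (1/48)·28 + (1/24)·30 + (1/48)·32 + (1/48)·35 + (1/48)·36 + (1/48)·40 + (1/48)·42 + (1/48)·48 = 63/4
≈ $15.75

$15.75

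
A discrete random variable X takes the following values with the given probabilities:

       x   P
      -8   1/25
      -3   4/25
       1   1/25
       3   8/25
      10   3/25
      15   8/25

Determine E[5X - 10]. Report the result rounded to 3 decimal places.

21.000

E[5x-10] = (1/25)·(-50) + (4/25)·(-25) + (1/25)·(-5) + (8/25)·5 + (3/25)·40 + (8/25)·65
     = 21 ≈ 21.000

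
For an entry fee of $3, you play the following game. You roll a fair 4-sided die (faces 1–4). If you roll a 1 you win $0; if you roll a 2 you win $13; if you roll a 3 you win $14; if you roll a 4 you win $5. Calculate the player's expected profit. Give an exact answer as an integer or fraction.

E[payout] = (1/4)·0 + (1/4)·5 + (1/4)·13 + (1/4)·14 = 8
Expected profit = 8 − 3 = 5

$5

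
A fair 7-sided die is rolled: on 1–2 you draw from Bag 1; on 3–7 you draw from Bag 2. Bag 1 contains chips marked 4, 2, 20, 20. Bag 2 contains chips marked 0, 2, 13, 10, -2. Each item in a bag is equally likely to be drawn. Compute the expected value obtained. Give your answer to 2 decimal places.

6.57

E[X | Bag 1] = (4 + 2 + 20 + 20)/4 = 23/2
E[X | Bag 2] = (0 + 2 + 13 + 10 − 2)/5 = 23/5
E[X] = (2/7)·23/2 + (5/7)·23/5 = 46/7 ≈ 6.57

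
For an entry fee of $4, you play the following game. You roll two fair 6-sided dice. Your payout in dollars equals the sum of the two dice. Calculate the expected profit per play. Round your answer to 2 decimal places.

$3.00

Distribution of the sum of the two dice: 2 w.p. 1/36, 3 w.p. 1/18, 4 w.p. 1/12, 5 w.p. 1/9, 6 w.p. 5/36, 7 w.p. 1/6, …
E[payout] = (1/36)·2 + (1/18)·3 + (1/12)·4 + (1/9)·5 + (5/36)·6 + (1/6)·7 + (5/36)·8 + (1/9)·9 + (1/12)·10 + (1/18)·11 + (1/36)·12 = 7
Expected profit = 7 − 4 = 3 ≈ $3.00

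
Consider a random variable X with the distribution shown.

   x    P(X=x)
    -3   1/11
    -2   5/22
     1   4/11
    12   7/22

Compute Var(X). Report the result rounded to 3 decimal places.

35.975

E[X] = (1/11)·(-3) + (5/22)·(-2) + (4/11)·1 + (7/22)·12 = 38/11
E[X²] = (1/11)·9 + (5/22)·4 + (4/11)·1 + (7/22)·144 = 527/11
Var(X) = 527/11 − (38/11)² = 4353/121 ≈ 35.975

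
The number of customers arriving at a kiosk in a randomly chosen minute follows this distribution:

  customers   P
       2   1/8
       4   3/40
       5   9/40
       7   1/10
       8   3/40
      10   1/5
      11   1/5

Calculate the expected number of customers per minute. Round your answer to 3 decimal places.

7.175

E[X] = (1/8)·2 + (3/40)·4 + (9/40)·5 + (1/10)·7 + (3/40)·8 + (1/5)·10 + (1/5)·11
     = 287/40 ≈ 7.175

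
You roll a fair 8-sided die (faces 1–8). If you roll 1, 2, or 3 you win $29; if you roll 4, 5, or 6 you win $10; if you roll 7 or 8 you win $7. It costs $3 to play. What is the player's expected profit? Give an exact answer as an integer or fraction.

107/8 dollars

E[payout] = (1/4)·7 + (3/8)·10 + (3/8)·29 = 131/8
Expected profit = 131/8 − 3 = 107/8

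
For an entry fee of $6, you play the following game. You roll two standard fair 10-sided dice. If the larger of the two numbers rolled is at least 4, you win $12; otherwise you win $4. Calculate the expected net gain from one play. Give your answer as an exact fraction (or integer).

E[payout] = (9/100)·4 + (91/100)·12 = 282/25
Expected profit = 282/25 − 6 = 132/25

132/25 dollars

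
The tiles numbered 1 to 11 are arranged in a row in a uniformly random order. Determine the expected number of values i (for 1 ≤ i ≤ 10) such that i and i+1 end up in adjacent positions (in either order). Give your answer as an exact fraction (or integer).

20/11

For each i ∈ {1,…,10}, let Xᵢ = 1 if i and i+1 are adjacent. P(Xᵢ=1) = 2·(11−1)!/11! = 2/11.
By linearity, E[ΣXᵢ] = (10)·(2/11) = 20/11.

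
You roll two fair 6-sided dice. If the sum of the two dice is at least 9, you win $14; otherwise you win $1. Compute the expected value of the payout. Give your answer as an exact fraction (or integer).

83/18 dollars

E[payout] = (13/18)·1 + (5/18)·14 = 83/18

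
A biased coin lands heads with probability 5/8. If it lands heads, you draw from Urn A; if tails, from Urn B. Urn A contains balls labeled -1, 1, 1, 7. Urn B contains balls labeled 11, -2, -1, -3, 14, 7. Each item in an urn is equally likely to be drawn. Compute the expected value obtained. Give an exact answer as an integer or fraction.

23/8

E[X | Urn A] = (-1 + 1 + 1 + 7)/4 = 2
E[X | Urn B] = (11 − 2 − 1 − 3 + 14 + 7)/6 = 13/3
E[X] = (5/8)·2 + (3/8)·13/3 = 23/8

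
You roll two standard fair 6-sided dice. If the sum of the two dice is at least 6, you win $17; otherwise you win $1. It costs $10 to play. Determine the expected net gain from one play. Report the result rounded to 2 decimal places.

$2.56

E[payout] = (5/18)·1 + (13/18)·17 = 113/9
Expected profit = 113/9 − 10 = 23/9 ≈ $2.56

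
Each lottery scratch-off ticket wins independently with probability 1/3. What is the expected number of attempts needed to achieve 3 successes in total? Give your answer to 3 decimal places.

By linearity (sum of 3 independent geometric waits), E[trials] = 3/p = 3/(1/3) = 9.
≈ 9.000

9.000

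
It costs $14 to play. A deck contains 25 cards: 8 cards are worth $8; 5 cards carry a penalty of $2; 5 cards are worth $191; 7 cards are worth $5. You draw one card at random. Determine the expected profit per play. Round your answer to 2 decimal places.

E[payout] = (8/25)·8 + (5/25)·(-2) + (5/25)·191 + (7/25)·5 = 1044/25
Expected profit = 1044/25 − 14 = 694/25 ≈ $27.76

$27.76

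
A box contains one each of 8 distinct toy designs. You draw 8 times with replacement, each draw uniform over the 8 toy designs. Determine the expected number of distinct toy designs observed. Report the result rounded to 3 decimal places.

5.251

Let Xⱼ=1 if type j appears at least once. P(Xⱼ=1) = 1 − ((8−1)/8)^8 = 11012415/16777216.
E[#distinct] = 8·11012415/16777216 = 11012415/2097152.
≈ 5.251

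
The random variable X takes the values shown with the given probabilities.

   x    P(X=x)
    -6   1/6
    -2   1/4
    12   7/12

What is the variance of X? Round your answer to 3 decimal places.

60.750

E[X] = (1/6)·(-6) + (1/4)·(-2) + (7/12)·12 = 11/2
E[X²] = (1/6)·36 + (1/4)·4 + (7/12)·144 = 91
Var(X) = 91 − (11/2)² = 243/4 ≈ 60.750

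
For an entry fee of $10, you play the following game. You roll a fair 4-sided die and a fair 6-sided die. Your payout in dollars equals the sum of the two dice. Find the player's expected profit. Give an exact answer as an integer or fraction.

-$4

Distribution of the sum of the two dice: 2 w.p. 1/24, 3 w.p. 1/12, 4 w.p. 1/8, 5 w.p. 1/6, 6 w.p. 1/6, 7 w.p. 1/6, …
E[payout] = (1/24)·2 + (1/12)·3 + (1/8)·4 + (1/6)·5 + (1/6)·6 + (1/6)·7 + (1/8)·8 + (1/12)·9 + (1/24)·10 = 6
Expected profit = 6 − 10 = -4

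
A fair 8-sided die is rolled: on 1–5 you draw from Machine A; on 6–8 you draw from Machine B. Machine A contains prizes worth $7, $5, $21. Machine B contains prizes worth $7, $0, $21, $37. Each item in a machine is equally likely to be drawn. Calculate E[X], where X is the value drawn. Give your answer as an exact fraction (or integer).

E[X | Machine A] = (7 + 5 + 21)/3 = 11
E[X | Machine B] = (7 + 0 + 21 + 37)/4 = 65/4
E[X] = (5/8)·11 + (3/8)·65/4 = 415/32

415/32 dollars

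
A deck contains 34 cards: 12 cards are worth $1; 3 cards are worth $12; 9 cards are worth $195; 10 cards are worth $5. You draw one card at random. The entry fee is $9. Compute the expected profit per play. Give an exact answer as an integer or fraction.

91/2 dollars

E[payout] = (12/34)·1 + (3/34)·12 + (9/34)·195 + (10/34)·5 = 109/2
Expected profit = 109/2 − 9 = 91/2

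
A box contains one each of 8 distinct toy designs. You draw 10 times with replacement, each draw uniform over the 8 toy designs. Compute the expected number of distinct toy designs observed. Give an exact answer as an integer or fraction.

Let Xⱼ=1 if type j appears at least once. P(Xⱼ=1) = 1 − ((8−1)/8)^10 = 791266575/1073741824.
E[#distinct] = 8·791266575/1073741824 = 791266575/134217728.

791266575/134217728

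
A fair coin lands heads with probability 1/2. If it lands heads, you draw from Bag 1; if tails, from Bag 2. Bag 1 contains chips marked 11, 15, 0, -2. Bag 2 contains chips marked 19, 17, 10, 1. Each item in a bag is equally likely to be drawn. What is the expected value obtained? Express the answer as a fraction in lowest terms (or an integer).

E[X | Bag 1] = (11 + 15 + 0 − 2)/4 = 6
E[X | Bag 2] = (19 + 17 + 10 + 1)/4 = 47/4
E[X] = (1/2)·6 + (1/2)·47/4 = 71/8

71/8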